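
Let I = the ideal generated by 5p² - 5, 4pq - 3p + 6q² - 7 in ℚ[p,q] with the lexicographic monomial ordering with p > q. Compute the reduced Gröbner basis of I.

G = {p + 72/29q³ + 54/29q² - 4q - 39/29, q⁴ - 25/9q² + ⅔q + 10/9}

f_1 = 5p² - 5, LT = p².
f_2 = 4pq - 3p + 6q² - 7, LT = pq.

S(f_1,f_2): lcm = p²q. S = ¾p² - 3/2pq² + 7/4p - q.
  leading term p²: subtract (3/20)·f_1 from ¾p² - 3/2pq² + 7/4p - q → -3/2pq² + 7/4p - q + ¾
  leading term pq²: subtract (-⅜q)·f_2 from -3/2pq² + 7/4p - q + ¾ → -9/8pq + 7/4p + 9/4q³ - 29/8q + ¾
  leading term pq: subtract (-9/32)·f_2 from -9/8pq + 7/4p + 9/4q³ - 29/8q + ¾ → 29/32p + 9/4q³ + 27/16q² - 29/8q - 39/32
  leading term p: no divisor's leading term divides it; move 29/32p to the remainder.
  leading term q³: no divisor's leading term divides it; move 9/4q³ to the remainder.
  leading term q²: no divisor's leading term divides it; move 27/16q² to the remainder.
  leading term q: no divisor's leading term divides it; move -29/8q to the remainder.
  leading term 1: no divisor's leading term divides it; move -39/32 to the remainder.
  remainder 29/32p + 9/4q³ + 27/16q² - 29/8q - 39/32 ≠ 0; add g_3 = 29/32p + 9/4q³ + 27/16q² - 29/8q - 39/32 to the basis.

S(f_1,g_3): lcm = p². S = -72/29pq³ - 54/29pq² + 4pq + 39/29p - 1.
  leading term pq³: subtract (-18/29q²)·f_2 from -72/29pq³ - 54/29pq² + 4pq + 39/29p - 1 → -108/29pq² + 4pq + 39/29p + 108/29q⁴ - 126/29q² - 1
  leading term pq²: subtract (-27/29q)·f_2 from -108/29pq² + 4pq + 39/29p + 108/29q⁴ - 126/29q² - 1 → 35/29pq + 39/29p + 108/29q⁴ + 162/29q³ - 126/29q² - 189/29q - 1
  leading term pq: subtract (35/116)·f_2 from 35/29pq + 39/29p + 108/29q⁴ + 162/29q³ - 126/29q² - 189/29q - 1 → 9/4p + 108/29q⁴ + 162/29q³ - 357/58q² - 189/29q + 129/116
  leading term p: subtract (72/29)·g_3 from 9/4p + 108/29q⁴ + 162/29q³ - 357/58q² - 189/29q + 129/116 → 108/29q⁴ - 300/29q² + 72/29q + 120/29
  leading term q⁴: no divisor's leading term divides it; move 108/29q⁴ to the remainder.
  leading term q²: no divisor's leading term divides it; move -300/29q² to the remainder.
  leading term q: no divisor's leading term divides it; move 72/29q to the remainder.
  leading term 1: no divisor's leading term divides it; move 120/29 to the remainder.
  remainder 108/29q⁴ - 300/29q² + 72/29q + 120/29 ≠ 0; add g_4 = 108/29q⁴ - 300/29q² + 72/29q + 120/29 to the basis.

The other S-polynomials (S(f_2,g_3), S(f_1,g_4), S(f_2,g_4), S(g_3,g_4)) all reduce to 0 modulo the current basis, so we have a Gröbner basis.
Inter-reduce: drop elements whose leading term is divisible by another's, tail-reduce, and make monic.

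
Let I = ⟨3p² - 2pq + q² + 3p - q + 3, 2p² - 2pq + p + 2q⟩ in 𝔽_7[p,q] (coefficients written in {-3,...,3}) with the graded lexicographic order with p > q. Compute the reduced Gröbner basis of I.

f_1 = 3p² - 2pq + q² + 3p - q + 3, LT = p².
f_2 = 2p² - 2pq + p + 2q, LT = p².

S(f_1,f_2): lcm = p². S = -2pq - 2q² - 3p + q + 1.
  reduce S modulo (f_1, f_2):
  remainder -2pq - 2q² - 3p + q + 1 ≠ 0; add g_3 = -2pq - 2q² - 3p + q + 1 to the basis.

S(f_1,g_3): lcm = p²q. S = 3pq² - 2q³ + 2p² - 2pq + 2q² - 3p + q.
  reduce S modulo (f_1, f_2, g_3):
  remainder 2q³ + q² + p + 3 ≠ 0; add g_4 = 2q³ + q² + p + 3 to the basis.

The other S-polynomials (S(f_2,g_3), S(f_1,g_4), S(f_2,g_4), S(g_3,g_4)) all reduce to 0 modulo the current basis, so we have a Gröbner basis.
Inter-reduce: drop elements whose leading term is divisible by another's, tail-reduce, and make monic.

G = {q³ - 3q² - 3p - 2, p² + q² + 2p - 3q + 3, pq + q² - 2p + 3q + 3}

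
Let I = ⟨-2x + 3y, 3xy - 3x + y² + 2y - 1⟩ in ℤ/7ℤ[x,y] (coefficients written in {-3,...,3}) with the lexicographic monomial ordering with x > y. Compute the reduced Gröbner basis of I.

G = {x + 2y, y² - 3y + 3}

f_1 = -2x + 3y, LT = x.
f_2 = 3xy - 3x + y² + 2y - 1, LT = xy.

S(f_1,f_2): lcm = xy. S = x - 3y² - 3y - 2.
  reduce S modulo (f_1, f_2):
  remainder -3y² + 2y - 2 ≠ 0; add g_3 = -3y² + 2y - 2 to the basis.

The other S-polynomials (S(f_1,g_3), S(f_2,g_3)) all reduce to 0 modulo the current basis, so we have a Gröbner basis.
Inter-reduce: drop elements whose leading term is divisible by another's, tail-reduce, and make monic.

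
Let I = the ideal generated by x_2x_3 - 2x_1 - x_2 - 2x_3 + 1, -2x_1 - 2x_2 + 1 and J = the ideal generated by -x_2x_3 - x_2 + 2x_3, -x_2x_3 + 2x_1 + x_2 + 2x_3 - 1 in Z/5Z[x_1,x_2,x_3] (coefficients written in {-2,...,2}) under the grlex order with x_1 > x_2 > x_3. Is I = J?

Yes, the ideals are equal.

For a fixed monomial order, each ideal has a unique reduced Gröbner basis; comparing bases decides equality.
Buchberger on the first generating set:
f_1 = x_2x_3 - 2x_1 - x_2 - 2x_3 + 1, LT = x_2x_3.
f_2 = -2x_1 - 2x_2 + 1, LT = x_1.

The S-polynomials (S(f_1,f_2)) all reduce to 0 modulo the current basis, so we have a Gröbner basis.
Inter-reduce: drop elements whose leading term is divisible by another's, tail-reduce, and make monic.
Reduced Gröbner basis: {x_2x_3 + x_2 - 2x_3, x_1 + x_2 + 2}.

Buchberger on the second generating set:
h_1 = -x_2x_3 - x_2 + 2x_3, LT = x_2x_3.
h_2 = -x_2x_3 + 2x_1 + x_2 + 2x_3 - 1, LT = x_2x_3.

S(h_1,h_2): lcm = x_2x_3. S = 2x_1 + 2x_2 - 1.
  leading term x_1: no divisor's leading term divides it; move 2x_1 to the remainder.
  leading term x_2: no divisor's leading term divides it; move 2x_2 to the remainder.
  leading term 1: no divisor's leading term divides it; move -1 to the remainder.
  remainder 2x_1 + 2x_2 - 1 ≠ 0; add k_3 = 2x_1 + 2x_2 - 1 to the basis.

The other S-polynomials (S(h_1,k_3), S(h_2,k_3)) all reduce to 0 modulo the current basis, so we have a Gröbner basis.
Inter-reduce: drop elements whose leading term is divisible by another's, tail-reduce, and make monic.
Reduced Gröbner basis: {x_2x_3 + x_2 - 2x_3, x_1 + x_2 + 2}.

Same reduced basis, so the two generating sets span the same ideal.
The choice of monomial ordering does not affect the verdict — as long as both bases are computed under the same ordering, their equality decides ideal equality.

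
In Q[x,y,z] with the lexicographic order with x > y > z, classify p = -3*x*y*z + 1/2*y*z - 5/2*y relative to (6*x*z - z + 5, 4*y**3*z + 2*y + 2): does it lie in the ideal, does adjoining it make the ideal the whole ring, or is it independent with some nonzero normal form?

First compute the reduced Gröbner basis of I by Buchberger's algorithm.
f_1 = 6*x*z - z + 5, LT = x*z.
f_2 = 4*y**3*z + 2*y + 2, LT = y**3*z.

S(f_1,f_2): lcm = x*y**3*z. S = -1/2*x*y - 1/2*x - 1/6*y**3*z + 5/6*y**3.
  leading term x*y: no divisor's leading term divides it; move -1/2*x*y to the remainder.
  leading term x: no divisor's leading term divides it; move -1/2*x to the remainder.
  leading term y**3*z: subtract (-1/24)·f_2 from -1/6*y**3*z + 5/6*y**3 → 5/6*y**3 + 1/12*y + 1/12
  leading term y**3: no divisor's leading term divides it; move 5/6*y**3 to the remainder.
  leading term y: no divisor's leading term divides it; move 1/12*y to the remainder.
  leading term 1: no divisor's leading term divides it; move 1/12 to the remainder.
  remainder -1/2*x*y - 1/2*x + 5/6*y**3 + 1/12*y + 1/12 ≠ 0; add h_3 = -1/2*x*y - 1/2*x + 5/6*y**3 + 1/12*y + 1/12 to the basis.

S(f_1,h_3): lcm = x*y*z. S = -x*z + 5/3*y**3*z + 5/6*y + 1/6*z.
  leading term x*z: subtract (-1/6)·f_1 from -x*z + 5/3*y**3*z + 5/6*y + 1/6*z → 5/3*y**3*z + 5/6*y + 5/6
  leading term y**3*z: subtract (5/12)·f_2 from 5/3*y**3*z + 5/6*y + 5/6 → 0
  remainder 0.

S(f_2,h_3): lcm = x*y**3*z. S = -x*y**2*z + 1/2*x*y + 1/2*x + 5/3*y**5*z + 1/6*y**3*z + 1/6*y**2*z.
  leading term x*y**2*z: subtract (-1/6*y**2)·f_1 from -x*y**2*z + 1/2*x*y + 1/2*x + 5/3*y**5*z + 1/6*y**3*z + 1/6*y**2*z → 1/2*x*y + 1/2*x + 5/3*y**5*z + 1/6*y**3*z + 5/6*y**2
  leading term x*y: subtract (-1)·h_3 from 1/2*x*y + 1/2*x + 5/3*y**5*z + 1/6*y**3*z + 5/6*y**2 → 5/3*y**5*z + 1/6*y**3*z + 5/6*y**3 + 5/6*y**2 + 1/12*y + 1/12
  leading term y**5*z: subtract (5/12*y**2)·f_2 from 5/3*y**5*z + 1/6*y**3*z + 5/6*y**3 + 5/6*y**2 + 1/12*y + 1/12 → 1/6*y**3*z + 1/12*y + 1/12
  leading term y**3*z: subtract (1/24)·f_2 from 1/6*y**3*z + 1/12*y + 1/12 → 0
  remainder 0.

Every S-polynomial of the final basis reduces to 0, so we have a Gröbner basis.
Inter-reduce: drop elements whose leading term is divisible by another's, tail-reduce, and make monic.
Reduced Gröbner basis: {x*y + x - 5/3*y**3 - 1/6*y - 1/6, x*z - 1/6*z + 5/6, y**3*z + 1/2*y + 1/2}.
Label its elements g_1 = x*y + x - 5/3*y**3 - 1/6*y - 1/6, g_2 = x*z - 1/6*z + 5/6, g_3 = y**3*z + 1/2*y + 1/2.

Reduce p = -3*x*y*z + 1/2*y*z - 5/2*y modulo G:
  leading term x*y*z: subtract (-3*z)·g_1 from -3*x*y*z + 1/2*y*z - 5/2*y → 3*x*z - 5*y**3*z - 5/2*y - 1/2*z
  leading term x*z: subtract (3)·g_2 from 3*x*z - 5*y**3*z - 5/2*y - 1/2*z → -5*y**3*z - 5/2*y - 5/2
  leading term y**3*z: subtract (-5)·g_3 from -5*y**3*z - 5/2*y - 5/2 → 0
  normal form = 0.
Since the normal form is 0, p ∈ I.

Ideal membership is decidable via reduction modulo a Gröbner basis.

-3*x*y*z + 1/2*y*z - 5/2*y lies in I (it reduces to 0).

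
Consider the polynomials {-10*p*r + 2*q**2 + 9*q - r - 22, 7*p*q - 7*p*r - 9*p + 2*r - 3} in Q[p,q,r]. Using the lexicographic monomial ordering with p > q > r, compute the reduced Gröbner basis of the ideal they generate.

G = {p*q - 9/7*p - 1/5*q**2 - 9/10*q + 27/70*r + 62/35, p*r - 1/5*q**2 - 9/10*q + 1/10*r + 11/5, q**3 - q**2*r + 45/14*q**2 - 5*q*r - 235/14*q + 27/14*r**2 + 19/2*r + 99/7}

f_1 = -10*p*r + 2*q**2 + 9*q - r - 22, LT = p*r.
f_2 = 7*p*q - 7*p*r - 9*p + 2*r - 3, LT = p*q.

S(f_1,f_2): lcm = p*q*r. S = p*r**2 + 9/7*p*r - 1/5*q**3 - 9/10*q**2 + 1/10*q*r + 11/5*q - 2/7*r**2 + 3/7*r.
  leading term p*r**2: subtract (-1/10*r)·f_1 from p*r**2 + 9/7*p*r - 1/5*q**3 - 9/10*q**2 + 1/10*q*r + 11/5*q - 2/7*r**2 + 3/7*r → 9/7*p*r - 1/5*q**3 + 1/5*q**2*r - 9/10*q**2 + q*r + 11/5*q - 27/70*r**2 - 62/35*r
  leading term p*r: subtract (-9/70)·f_1 from 9/7*p*r - 1/5*q**3 + 1/5*q**2*r - 9/10*q**2 + q*r + 11/5*q - 27/70*r**2 - 62/35*r → -1/5*q**3 + 1/5*q**2*r - 9/14*q**2 + q*r + 47/14*q - 27/70*r**2 - 19/10*r - 99/35
  leading term q**3: no divisor's leading term divides it; move -1/5*q**3 to the remainder.
  leading term q**2*r: no divisor's leading term divides it; move 1/5*q**2*r to the remainder.
  leading term q**2: no divisor's leading term divides it; move -9/14*q**2 to the remainder.
  leading term q*r: no divisor's leading term divides it; move q*r to the remainder.
  leading term q: no divisor's leading term divides it; move 47/14*q to the remainder.
  leading term r**2: no divisor's leading term divides it; move -27/70*r**2 to the remainder.
  leading term r: no divisor's leading term divides it; move -19/10*r to the remainder.
  leading term 1: no divisor's leading term divides it; move -99/35 to the remainder.
  remainder -1/5*q**3 + 1/5*q**2*r - 9/14*q**2 + q*r + 47/14*q - 27/70*r**2 - 19/10*r - 99/35 ≠ 0; add g_3 = -1/5*q**3 + 1/5*q**2*r - 9/14*q**2 + q*r + 47/14*q - 27/70*r**2 - 19/10*r - 99/35 to the basis.

S(f_1,g_3): leading monomials are coprime, so the S-polynomial reduces to 0 (Buchberger's first criterion).
S(f_2,g_3): lcm = p*q**3. S = -9/2*p*q**2 + 5*p*q*r + 235/14*p*q - 27/14*p*r**2 - 19/2*p*r - 99/7*p + 2/7*q**2*r - 3/7*q**2.
  leading term p*q**2: subtract (-9/14*q)·f_2 from -9/2*p*q**2 + 5*p*q*r + 235/14*p*q - 27/14*p*r**2 - 19/2*p*r - 99/7*p + 2/7*q**2*r - 3/7*q**2 → 1/2*p*q*r + 11*p*q - 27/14*p*r**2 - 19/2*p*r - 99/7*p + 2/7*q**2*r - 3/7*q**2 + 9/7*q*r - 27/14*q
  leading term p*q*r: subtract (-1/20*q)·f_1 from 1/2*p*q*r + 11*p*q - 27/14*p*r**2 - 19/2*p*r - 99/7*p + 2/7*q**2*r - 3/7*q**2 + 9/7*q*r - 27/14*q → 11*p*q - 27/14*p*r**2 - 19/2*p*r - 99/7*p + 1/10*q**3 + 2/7*q**2*r + 3/140*q**2 + 173/140*q*r - 106/35*q
  leading term p*q: subtract (11/7)·f_2 from 11*p*q - 27/14*p*r**2 - 19/2*p*r - 99/7*p + 1/10*q**3 + 2/7*q**2*r + 3/140*q**2 + 173/140*q*r - 106/35*q → -27/14*p*r**2 + 3/2*p*r + 1/10*q**3 + 2/7*q**2*r + 3/140*q**2 + 173/140*q*r - 106/35*q - 22/7*r + 33/7
  leading term p*r**2: subtract (27/140*r)·f_1 from -27/14*p*r**2 + 3/2*p*r + 1/10*q**3 + 2/7*q**2*r + 3/140*q**2 + 173/140*q*r - 106/35*q - 22/7*r + 33/7 → 3/2*p*r + 1/10*q**3 - 1/10*q**2*r + 3/140*q**2 - 1/2*q*r - 106/35*q + 27/140*r**2 + 11/10*r + 33/7
  leading term p*r: subtract (-3/20)·f_1 from 3/2*p*r + 1/10*q**3 - 1/10*q**2*r + 3/140*q**2 - 1/2*q*r - 106/35*q + 27/140*r**2 + 11/10*r + 33/7 → 1/10*q**3 - 1/10*q**2*r + 9/28*q**2 - 1/2*q*r - 47/28*q + 27/140*r**2 + 19/20*r + 99/70
  leading term q**3: subtract (-1/2)·g_3 from 1/10*q**3 - 1/10*q**2*r + 9/28*q**2 - 1/2*q*r - 47/28*q + 27/140*r**2 + 19/20*r + 99/70 → 0
  remainder 0.

Every S-polynomial of the final basis reduces to 0, so we have a Gröbner basis.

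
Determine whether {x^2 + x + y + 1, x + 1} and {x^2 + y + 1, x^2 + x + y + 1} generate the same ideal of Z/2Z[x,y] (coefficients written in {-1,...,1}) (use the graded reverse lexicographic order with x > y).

Since reduced Gröbner bases are canonical representatives of ideals under a given ordering, it suffices to compute and compare them.
Buchberger on the first generating set:
f_1 = x^2 + x + y + 1, LT = x^2.
f_2 = x + 1, LT = x.

S(f_1,f_2): lcm = x^2. S = y + 1.
  leading term y: no divisor's leading term divides it; move y to the remainder.
  leading term 1: no divisor's leading term divides it; move 1 to the remainder.
  remainder y + 1 ≠ 0; add g_3 = y + 1 to the basis.

The other S-polynomials (S(f_1,g_3), S(f_2,g_3)) all reduce to 0 modulo the current basis, so we have a Gröbner basis.
Inter-reduce: drop elements whose leading term is divisible by another's, tail-reduce, and make monic.
Reduced Gröbner basis: {x + 1, y + 1}.

Buchberger on the second generating set:
h_1 = x^2 + y + 1, LT = x^2.
h_2 = x^2 + x + y + 1, LT = x^2.

S(h_1,h_2): lcm = x^2. S = x.
  leading term x: no divisor's leading term divides it; move x to the remainder.
  remainder x ≠ 0; add k_3 = x to the basis.

S(h_1,k_3): lcm = x^2. S = y + 1.
  leading term y: no divisor's leading term divides it; move y to the remainder.
  leading term 1: no divisor's leading term divides it; move 1 to the remainder.
  remainder y + 1 ≠ 0; add k_4 = y + 1 to the basis.

The other S-polynomials (S(h_2,k_3), S(h_1,k_4), S(h_2,k_4), S(k_3,k_4)) all reduce to 0 modulo the current basis, so we have a Gröbner basis.
Inter-reduce: drop elements whose leading term is divisible by another's, tail-reduce, and make monic.
Reduced Gröbner basis: {x, y + 1}.

The bases are distinct; the ideals are different.

No, the ideals differ.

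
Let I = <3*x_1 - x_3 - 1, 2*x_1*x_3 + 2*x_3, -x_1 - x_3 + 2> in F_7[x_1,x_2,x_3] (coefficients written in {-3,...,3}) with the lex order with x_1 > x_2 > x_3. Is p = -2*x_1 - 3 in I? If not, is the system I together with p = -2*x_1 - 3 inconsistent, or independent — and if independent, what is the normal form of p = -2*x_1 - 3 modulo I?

First compute the reduced Gröbner basis of I by Buchberger's algorithm.
f_1 = 3*x_1 - x_3 - 1, LT = x_1.
f_2 = 2*x_1*x_3 + 2*x_3, LT = x_1*x_3.
f_3 = -x_1 - x_3 + 2, LT = x_1.

S(f_1,f_2): lcm = x_1*x_3. S = 2*x_3**2 + x_3.
  leading term x_3**2: no divisor's leading term divides it; move 2*x_3**2 to the remainder.
  leading term x_3: no divisor's leading term divides it; move x_3 to the remainder.
  remainder 2*x_3**2 + x_3 ≠ 0; add h_4 = 2*x_3**2 + x_3 to the basis.

S(f_1,f_3): lcm = x_1. S = x_3 - 3.
  leading term x_3: no divisor's leading term divides it; move x_3 to the remainder.
  leading term 1: no divisor's leading term divides it; move -3 to the remainder.
  remainder x_3 - 3 ≠ 0; add h_5 = x_3 - 3 to the basis.

S(f_2,f_3): lcm = x_1*x_3. S = -x_3**2 + 3*x_3.
  leading term x_3**2: subtract (3)·h_4 from -x_3**2 + 3*x_3 → 0
  remainder 0.

S(f_1,h_4): leading monomials are coprime, so the S-polynomial reduces to 0 (Buchberger's first criterion).
S(f_2,h_4): lcm = x_1*x_3**2. S = 3*x_1*x_3 + x_3**2.
  leading term x_1*x_3: subtract (x_3)·f_1 from 3*x_1*x_3 + x_3**2 → 2*x_3**2 + x_3
  leading term x_3**2: subtract (1)·h_4 from 2*x_3**2 + x_3 → 0
  remainder 0.

S(f_3,h_4): leading monomials are coprime, so the S-polynomial reduces to 0 (Buchberger's first criterion).
S(f_1,h_5): leading monomials are coprime, so the S-polynomial reduces to 0 (Buchberger's first criterion).
S(f_2,h_5): lcm = x_1*x_3. S = 3*x_1 + x_3.
  leading term x_1: subtract (1)·f_1 from 3*x_1 + x_3 → 2*x_3 + 1
  leading term x_3: subtract (2)·h_5 from 2*x_3 + 1 → 0
  remainder 0.

S(f_3,h_5): leading monomials are coprime, so the S-polynomial reduces to 0 (Buchberger's first criterion).
S(h_4,h_5): lcm = x_3**2. S = 0.
  remainder 0.

Every S-polynomial of the final basis reduces to 0, so we have a Gröbner basis.
Inter-reduce: drop elements whose leading term is divisible by another's, tail-reduce, and make monic.
Reduced Gröbner basis: {x_1 + 1, x_3 - 3}.
Label its elements g_1 = x_1 + 1, g_2 = x_3 - 3.

Reduce p = -2*x_1 - 3 modulo G:
  leading term x_1: subtract (-2)·g_1 from -2*x_1 - 3 → -1
  leading term 1: no divisor's leading term divides it; move -1 to the remainder.
  normal form = -1.
The normal form is nonzero, so p ∉ I. Since p minus its normal form lies in I, I + (p) = I + (r) where r = -1; decide whether this ideal is the whole ring.
Here r = -1 is a nonzero constant, hence a unit: 1 ∈ I + (p), the Gröbner basis of I + (p) is {1}, and the enlarged system has no common solution — adjoining p is inconsistent.

Ideal membership is decidable via reduction modulo a Gröbner basis.

Adjoining -2*x_1 - 3 makes the ideal the whole ring: the system is inconsistent.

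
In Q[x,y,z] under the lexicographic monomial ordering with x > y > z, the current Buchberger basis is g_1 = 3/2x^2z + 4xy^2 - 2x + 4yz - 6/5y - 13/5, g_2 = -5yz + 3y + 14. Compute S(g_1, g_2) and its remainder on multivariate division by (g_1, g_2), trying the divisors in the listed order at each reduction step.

S(g_1, g_2) = 3/5x^2y + 14/5x^2 + 8/3xy^3 - 4/3xy + 8/3y^2z - 4/5y^2 - 26/15y; remainder on division = 3/5x^2y + 14/5x^2 + 8/3xy^3 - 4/3xy + 4/5y^2 + 86/15y.

lcm(LM(g_1), LM(g_2)) = x^2yz.
S = (lcm/LT(g_1))·g_1 − (lcm/LT(g_2))·g_2 = 3/5x^2y + 14/5x^2 + 8/3xy^3 - 4/3xy + 8/3y^2z - 4/5y^2 - 26/15y.
Reduce S modulo (g_1, g_2) in that order:
  leading term x^2y: no divisor's leading term divides it; move 3/5x^2y to the remainder.
  leading term x^2: no divisor's leading term divides it; move 14/5x^2 to the remainder.
  leading term xy^3: no divisor's leading term divides it; move 8/3xy^3 to the remainder.
  leading term xy: no divisor's leading term divides it; move -4/3xy to the remainder.
  leading term y^2z: subtract (-8/15y)·g_2 from 8/3y^2z - 4/5y^2 - 26/15y → 4/5y^2 + 86/15y
  leading term y^2: no divisor's leading term divides it; move 4/5y^2 to the remainder.
  leading term y: no divisor's leading term divides it; move 86/15y to the remainder.
The remainder 3/5x^2y + 14/5x^2 + 8/3xy^3 - 4/3xy + 4/5y^2 + 86/15y is nonzero, so it would be added as the next basis element.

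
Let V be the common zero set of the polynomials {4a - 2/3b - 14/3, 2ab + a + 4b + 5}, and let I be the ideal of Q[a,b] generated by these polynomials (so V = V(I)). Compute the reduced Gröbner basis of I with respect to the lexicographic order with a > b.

f_1 = 4a - 2/3b - 14/3, LT = a.
f_2 = 2ab + a + 4b + 5, LT = ab.

S(f_1,f_2): lcm = ab. S = -1/2a - 1/6b^2 - 19/6b - 5/2.
  leading term a: subtract (-1/8)·f_1 from -1/2a - 1/6b^2 - 19/6b - 5/2 → -1/6b^2 - 13/4b - 37/12
  leading term b^2: no divisor's leading term divides it; move -1/6b^2 to the remainder.
  leading term b: no divisor's leading term divides it; move -13/4b to the remainder.
  leading term 1: no divisor's leading term divides it; move -37/12 to the remainder.
  remainder -1/6b^2 - 13/4b - 37/12 ≠ 0; add g_3 = -1/6b^2 - 13/4b - 37/12 to the basis.

S(f_1,g_3): leading monomials are coprime, so the S-polynomial reduces to 0 (Buchberger's first criterion).
S(f_2,g_3): lcm = ab^2. S = -19ab - 37/2a + 2b^2 + 5/2b.
  leading term ab: subtract (-19/4b)·f_1 from -19ab - 37/2a + 2b^2 + 5/2b → -37/2a - 7/6b^2 - 59/3b
  leading term a: subtract (-37/8)·f_1 from -37/2a - 7/6b^2 - 59/3b → -7/6b^2 - 91/4b - 259/12
  leading term b^2: subtract (7)·g_3 from -7/6b^2 - 91/4b - 259/12 → 0
  remainder 0.

Every S-polynomial of the final basis reduces to 0, so we have a Gröbner basis.
Inter-reduce: drop elements whose leading term is divisible by another's, tail-reduce, and make monic.

G = {a - 1/6b - 7/6, b^2 + 39/2b + 37/2}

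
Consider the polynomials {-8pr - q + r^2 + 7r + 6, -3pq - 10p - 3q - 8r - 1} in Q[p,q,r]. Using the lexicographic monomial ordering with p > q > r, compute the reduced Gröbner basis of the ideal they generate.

f_1 = -8pr - q + r^2 + 7r + 6, LT = pr.
f_2 = -3pq - 10p - 3q - 8r - 1, LT = pq.

S(f_1,f_2): lcm = pqr. S = -10/3pr + 1/8q^2 - 1/8qr^2 - 15/8qr - 3/4q - 8/3r^2 - 1/3r.
  reduce S modulo (f_1, f_2):
  remainder 1/8q^2 - 1/8qr^2 - 15/8qr - 1/3q - 37/12r^2 - 13/4r - 5/2 ≠ 0; add g_3 = 1/8q^2 - 1/8qr^2 - 15/8qr - 1/3q - 37/12r^2 - 13/4r - 5/2 to the basis.

The other S-polynomials (S(f_1,g_3), S(f_2,g_3)) all reduce to 0 modulo the current basis, so we have a Gröbner basis.

G = {pq + 10/3p + q + 8/3r + 1/3, pr + 1/8q - 1/8r^2 - 7/8r - 3/4, q^2 - qr^2 - 15qr - 8/3q - 74/3r^2 - 26r - 20}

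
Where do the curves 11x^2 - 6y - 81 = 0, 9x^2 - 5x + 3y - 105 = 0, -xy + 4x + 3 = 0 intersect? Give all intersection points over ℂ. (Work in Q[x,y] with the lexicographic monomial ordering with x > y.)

Compute a lex Gröbner basis by Buchberger's algorithm.
f_1 = 11x^2 - 6y - 81, LT = x^2.
f_2 = 9x^2 - 5x + 3y - 105, LT = x^2.
f_3 = -xy + 4x + 3, LT = xy.

S(f_1,f_2): lcm = x^2. S = 5/9x - 29/33y + 142/33.
  reduce S modulo (f_1, f_2, f_3):
  remainder 5/9x - 29/33y + 142/33 ≠ 0; add h_4 = 5/9x - 29/33y + 142/33 to the basis.

S(f_1,f_3): lcm = x^2y. S = 4x^2 + 3x - 6/11y^2 - 81/11y.
  reduce S modulo (f_1, f_2, f_3, h_4):
  remainder -6/11y^2 - 24/55y + 342/55 ≠ 0; add h_5 = -6/11y^2 - 24/55y + 342/55 to the basis.

S(f_2,f_3): lcm = x^2y. S = 4x^2 - 5/9xy + 3x + 1/3y^2 - 35/3y.
  reduce S modulo (f_1, f_2, f_3, h_4, h_5):
  remainder -1406/165y + 1406/55 ≠ 0; add h_6 = -1406/165y + 1406/55 to the basis.

The other S-polynomials (S(f_1,h_4), S(f_2,h_4), S(f_3,h_4), S(f_1,h_5), S(f_2,h_5), S(f_3,h_5), S(h_4,h_5), S(f_1,h_6), S(f_2,h_6), S(f_3,h_6), S(h_4,h_6), S(h_5,h_6)) all reduce to 0 modulo the current basis, so we have a Gröbner basis.
Inter-reduce: drop elements whose leading term is divisible by another's, tail-reduce, and make monic.
Reduced Gröbner basis: {x + 3, y - 3}.

Since the basis is lex-ordered, y - 3 is univariate in y. Its roots are {3}. Back-substituting each root into the other basis elements fixes the other coordinates.
  y = 3: the earlier basis element becomes x + 3 = 0, giving x = -3 — point (-3, 3).

{(-3, 3)}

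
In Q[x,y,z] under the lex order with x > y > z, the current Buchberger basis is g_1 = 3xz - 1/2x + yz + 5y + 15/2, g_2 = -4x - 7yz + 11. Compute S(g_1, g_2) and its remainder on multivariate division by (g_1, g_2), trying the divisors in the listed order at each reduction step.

S(g_1, g_2) = -1/6x - 7/4yz^2 + 1/3yz + 5/3y + 11/4z + 5/2; remainder on division = -7/4yz^2 + 5/8yz + 5/3y + 11/4z + 49/24.

lcm(LM(g_1), LM(g_2)) = xz.
S = (lcm/LT(g_1))·g_1 − (lcm/LT(g_2))·g_2 = -1/6x - 7/4yz^2 + 1/3yz + 5/3y + 11/4z + 5/2.
Reduce S modulo (g_1, g_2) in that order:
  leading term x: subtract (1/24)·g_2 from -1/6x - 7/4yz^2 + 1/3yz + 5/3y + 11/4z + 5/2 → -7/4yz^2 + 5/8yz + 5/3y + 11/4z + 49/24
  leading term yz^2: no divisor's leading term divides it; move -7/4yz^2 to the remainder.
  leading term yz: no divisor's leading term divides it; move 5/8yz to the remainder.
  leading term y: no divisor's leading term divides it; move 5/3y to the remainder.
  leading term z: no divisor's leading term divides it; move 11/4z to the remainder.
  leading term 1: no divisor's leading term divides it; move 49/24 to the remainder.
The remainder -7/4yz^2 + 5/8yz + 5/3y + 11/4z + 49/24 is nonzero, so it would be added as the next basis element.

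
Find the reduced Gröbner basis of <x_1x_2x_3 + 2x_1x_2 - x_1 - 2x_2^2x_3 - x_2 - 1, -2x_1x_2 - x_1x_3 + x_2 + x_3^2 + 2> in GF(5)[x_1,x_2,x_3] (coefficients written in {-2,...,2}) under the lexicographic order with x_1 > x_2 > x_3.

G = {x_1x_2 - 2x_1x_3 + 2x_2 + 2x_3^2 - 1, x_1x_3^2 + 2x_1x_3 + 2x_1 - x_2^2x_3 - x_2x_3 - x_3^3 - 2x_3^2 - 2x_3 - 2, x_2^3x_3 - 2x_2^2x_3^2 + x_2^2x_3 + x_2x_3^3 + 2x_2x_3^2 + x_2x_3 + x_2 - x_3^2 - x_3 - 2}

f_1 = x_1x_2x_3 + 2x_1x_2 - x_1 - 2x_2^2x_3 - x_2 - 1, LT = x_1x_2x_3.
f_2 = -2x_1x_2 - x_1x_3 + x_2 + x_3^2 + 2, LT = x_1x_2.

S(f_1,f_2): lcm = x_1x_2x_3. S = 2x_1x_2 + 2x_1x_3^2 - x_1 - 2x_2^2x_3 - 2x_2x_3 - x_2 - 2x_3^3 + x_3 - 1.
  leading term x_1x_2: subtract (-1)·f_2 from 2x_1x_2 + 2x_1x_3^2 - x_1 - 2x_2^2x_3 - 2x_2x_3 - x_2 - 2x_3^3 + x_3 - 1 → 2x_1x_3^2 - x_1x_3 - x_1 - 2x_2^2x_3 - 2x_2x_3 - 2x_3^3 + x_3^2 + x_3 + 1
  leading term x_1x_3^2: no divisor's leading term divides it; move 2x_1x_3^2 to the remainder.
  leading term x_1x_3: no divisor's leading term divides it; move -x_1x_3 to the remainder.
  leading term x_1: no divisor's leading term divides it; move -x_1 to the remainder.
  leading term x_2^2x_3: no divisor's leading term divides it; move -2x_2^2x_3 to the remainder.
  leading term x_2x_3: no divisor's leading term divides it; move -2x_2x_3 to the remainder.
  leading term x_3^3: no divisor's leading term divides it; move -2x_3^3 to the remainder.
  leading term x_3^2: no divisor's leading term divides it; move x_3^2 to the remainder.
  leading term x_3: no divisor's leading term divides it; move x_3 to the remainder.
  leading term 1: no divisor's leading term divides it; move 1 to the remainder.
  remainder 2x_1x_3^2 - x_1x_3 - x_1 - 2x_2^2x_3 - 2x_2x_3 - 2x_3^3 + x_3^2 + x_3 + 1 ≠ 0; add g_3 = 2x_1x_3^2 - x_1x_3 - x_1 - 2x_2^2x_3 - 2x_2x_3 - 2x_3^3 + x_3^2 + x_3 + 1 to the basis.

S(f_1,g_3): lcm = x_1x_2x_3^2. S = -2x_1x_2 - x_1x_3 + x_2^3x_3 - 2x_2^2x_3^2 + x_2^2x_3 + x_2x_3^3 + 2x_2x_3^2 + x_2x_3 + 2x_2 - x_3.
  leading term x_1x_2: subtract (1)·f_2 from -2x_1x_2 - x_1x_3 + x_2^3x_3 - 2x_2^2x_3^2 + x_2^2x_3 + x_2x_3^3 + 2x_2x_3^2 + x_2x_3 + 2x_2 - x_3 → x_2^3x_3 - 2x_2^2x_3^2 + x_2^2x_3 + x_2x_3^3 + 2x_2x_3^2 + x_2x_3 + x_2 - x_3^2 - x_3 - 2
  leading term x_2^3x_3: no divisor's leading term divides it; move x_2^3x_3 to the remainder.
  leading term x_2^2x_3^2: no divisor's leading term divides it; move -2x_2^2x_3^2 to the remainder.
  leading term x_2^2x_3: no divisor's leading term divides it; move x_2^2x_3 to the remainder.
  leading term x_2x_3^3: no divisor's leading term divides it; move x_2x_3^3 to the remainder.
  leading term x_2x_3^2: no divisor's leading term divides it; move 2x_2x_3^2 to the remainder.
  leading term x_2x_3: no divisor's leading term divides it; move x_2x_3 to the remainder.
  leading term x_2: no divisor's leading term divides it; move x_2 to the remainder.
  leading term x_3^2: no divisor's leading term divides it; move -x_3^2 to the remainder.
  leading term x_3: no divisor's leading term divides it; move -x_3 to the remainder.
  leading term 1: no divisor's leading term divides it; move -2 to the remainder.
  remainder x_2^3x_3 - 2x_2^2x_3^2 + x_2^2x_3 + x_2x_3^3 + 2x_2x_3^2 + x_2x_3 + x_2 - x_3^2 - x_3 - 2 ≠ 0; add g_4 = x_2^3x_3 - 2x_2^2x_3^2 + x_2^2x_3 + x_2x_3^3 + 2x_2x_3^2 + x_2x_3 + x_2 - x_3^2 - x_3 - 2 to the basis.

The other S-polynomials (S(f_2,g_3), S(f_1,g_4), S(f_2,g_4), S(g_3,g_4)) all reduce to 0 modulo the current basis, so we have a Gröbner basis.
Inter-reduce: drop elements whose leading term is divisible by another's, tail-reduce, and make monic.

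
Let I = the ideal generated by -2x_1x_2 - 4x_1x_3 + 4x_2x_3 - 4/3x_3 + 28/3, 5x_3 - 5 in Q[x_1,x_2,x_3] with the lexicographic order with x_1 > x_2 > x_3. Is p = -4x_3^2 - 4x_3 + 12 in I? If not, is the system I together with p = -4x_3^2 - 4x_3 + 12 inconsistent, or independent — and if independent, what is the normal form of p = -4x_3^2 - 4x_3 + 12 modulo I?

Adjoining -4x_3^2 - 4x_3 + 12 makes the ideal the whole ring: the system is inconsistent.

First compute the reduced Gröbner basis of I by Buchberger's algorithm.
f_1 = -2x_1x_2 - 4x_1x_3 + 4x_2x_3 - 4/3x_3 + 28/3, LT = x_1x_2.
f_2 = 5x_3 - 5, LT = x_3.

The S-polynomials (S(f_1,f_2)) all reduce to 0 modulo the current basis, so we have a Gröbner basis.
Inter-reduce: drop elements whose leading term is divisible by another's, tail-reduce, and make monic.
Reduced Gröbner basis: {x_1x_2 + 2x_1 - 2x_2 - 4, x_3 - 1}.
Label its elements g_1 = x_1x_2 + 2x_1 - 2x_2 - 4, g_2 = x_3 - 1.

Reduce p = -4x_3^2 - 4x_3 + 12 modulo G:
  leading term x_3^2: subtract (-4x_3)·g_2 from -4x_3^2 - 4x_3 + 12 → -8x_3 + 12
  leading term x_3: subtract (-8)·g_2 from -8x_3 + 12 → 4
  leading term 1: no divisor's leading term divides it; move 4 to the remainder.
  normal form = 4.
The normal form is nonzero, so p ∉ I. Since p minus its normal form lies in I, I + (p) = I + (r) where r = 4; decide whether this ideal is the whole ring.
Here r = 4 is a nonzero constant, hence a unit: 1 ∈ I + (p), the Gröbner basis of I + (p) is {1}, and the enlarged system has no common solution — adjoining p is inconsistent.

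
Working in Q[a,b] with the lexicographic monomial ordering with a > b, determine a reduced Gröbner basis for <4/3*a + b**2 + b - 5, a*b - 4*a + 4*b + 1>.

f_1 = 4/3*a + b**2 + b - 5, LT = a.
f_2 = a*b - 4*a + 4*b + 1, LT = a*b.

S(f_1,f_2): lcm = a*b. S = 4*a + 3/4*b**3 + 3/4*b**2 - 31/4*b - 1.
  leading term a: subtract (3)·f_1 from 4*a + 3/4*b**3 + 3/4*b**2 - 31/4*b - 1 → 3/4*b**3 - 9/4*b**2 - 43/4*b + 14
  leading term b**3: no divisor's leading term divides it; move 3/4*b**3 to the remainder.
  leading term b**2: no divisor's leading term divides it; move -9/4*b**2 to the remainder.
  leading term b: no divisor's leading term divides it; move -43/4*b to the remainder.
  leading term 1: no divisor's leading term divides it; move 14 to the remainder.
  remainder 3/4*b**3 - 9/4*b**2 - 43/4*b + 14 ≠ 0; add g_3 = 3/4*b**3 - 9/4*b**2 - 43/4*b + 14 to the basis.

The other S-polynomials (S(f_1,g_3), S(f_2,g_3)) all reduce to 0 modulo the current basis, so we have a Gröbner basis.
Inter-reduce: drop elements whose leading term is divisible by another's, tail-reduce, and make monic.

G = {a + 3/4*b**2 + 3/4*b - 15/4, b**3 - 3*b**2 - 43/3*b + 56/3}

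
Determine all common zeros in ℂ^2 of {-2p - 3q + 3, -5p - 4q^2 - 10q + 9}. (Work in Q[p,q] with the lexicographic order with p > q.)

Compute a lex Gröbner basis by Buchberger's algorithm.
f_1 = -2p - 3q + 3, LT = p.
f_2 = -5p - 4q^2 - 10q + 9, LT = p.

S(f_1,f_2): lcm = p. S = -4/5q^2 - 1/2q + 3/10.
  reduce S modulo (f_1, f_2):
  remainder -4/5q^2 - 1/2q + 3/10 ≠ 0; add h_3 = -4/5q^2 - 1/2q + 3/10 to the basis.

The other S-polynomials (S(f_1,h_3), S(f_2,h_3)) all reduce to 0 modulo the current basis, so we have a Gröbner basis.
Inter-reduce: drop elements whose leading term is divisible by another's, tail-reduce, and make monic.
Reduced Gröbner basis: {p + 3/2q - 3/2, q^2 + 5/8q - 3/8}.

From the last basis element, q^2 + 5/8q - 3/8 = 0, so q takes values in {-1, 3/8}. Each choice, substituted upward through the basis, yields the corresponding point(s) of the solution set.
  q = -1: the earlier basis element becomes p - 3 = 0, giving p = 3 — point (3, -1).
  q = 3/8: the earlier basis element becomes p - 15/16 = 0, giving p = 15/16 — point (15/16, 3/8).

{(3, -1), (15/16, 3/8)}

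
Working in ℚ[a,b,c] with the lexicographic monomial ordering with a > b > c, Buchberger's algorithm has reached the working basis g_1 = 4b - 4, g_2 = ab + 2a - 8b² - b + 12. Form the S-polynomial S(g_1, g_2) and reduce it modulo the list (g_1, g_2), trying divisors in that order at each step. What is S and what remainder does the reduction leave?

lcm(LM(g_1), LM(g_2)) = ab.
S = (lcm/LT(g_1))·g_1 − (lcm/LT(g_2))·g_2 = -3a + 8b² + b - 12.
Reduce S modulo (g_1, g_2) in that order:
  leading term a: no divisor's leading term divides it; move -3a to the remainder.
  leading term b²: subtract (2b)·g_1 from 8b² + b - 12 → 9b - 12
  leading term b: subtract (9/4)·g_1 from 9b - 12 → -3
  leading term 1: no divisor's leading term divides it; move -3 to the remainder.
The remainder -3a - 3 is nonzero, so it would be added as the next basis element.

S(g_1, g_2) = -3a + 8b² + b - 12; remainder on division = -3a - 3.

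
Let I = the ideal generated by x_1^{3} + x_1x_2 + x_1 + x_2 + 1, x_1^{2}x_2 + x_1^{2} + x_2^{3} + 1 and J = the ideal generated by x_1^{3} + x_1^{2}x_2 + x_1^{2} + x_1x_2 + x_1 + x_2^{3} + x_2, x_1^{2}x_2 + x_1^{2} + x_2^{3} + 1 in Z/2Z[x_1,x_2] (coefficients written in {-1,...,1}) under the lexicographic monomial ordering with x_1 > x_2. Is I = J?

For a fixed monomial order, each ideal has a unique reduced Gröbner basis; comparing bases decides equality.
Buchberger on the first generating set:
f_1 = x_1^{3} + x_1x_2 + x_1 + x_2 + 1, LT = x_1^{3}.
f_2 = x_1^{2}x_2 + x_1^{2} + x_2^{3} + 1, LT = x_1^{2}x_2.

S(f_1,f_2): lcm = x_1^{3}x_2. S = x_1^{3} + x_1x_2^{3} + x_1x_2^{2} + x_1x_2 + x_1 + x_2^{2} + x_2.
  reduce S modulo (f_1, f_2):
  remainder x_1x_2^{3} + x_1x_2^{2} + x_2^{2} + 1 ≠ 0; add g_3 = x_1x_2^{3} + x_1x_2^{2} + x_2^{2} + 1 to the basis.

S(f_2,g_3): lcm = x_1^{2}x_2^{3}. S = x_1x_2^{2} + x_1 + x_2^{5} + x_2^{2}.
  reduce S modulo (f_1, f_2, g_3):
  remainder x_1x_2^{2} + x_1 + x_2^{5} + x_2^{2} ≠ 0; add g_4 = x_1x_2^{2} + x_1 + x_2^{5} + x_2^{2} to the basis.

S(f_1,g_4): lcm = x_1^{3}x_2^{2}. S = x_1^{3} + x_1^{2}x_2^{5} + x_1^{2}x_2^{2} + x_1x_2^{3} + x_1x_2^{2} + x_2^{3} + x_2^{2}.
  reduce S modulo (f_1, f_2, g_3, g_4):
  remainder x_1x_2 + x_1 + x_2^{7} + x_2^{6} + x_2^{5} + x_2^{4} + x_2^{2} + x_2 ≠ 0; add g_5 = x_1x_2 + x_1 + x_2^{7} + x_2^{6} + x_2^{5} + x_2^{4} + x_2^{2} + x_2 to the basis.

S(g_3,g_4): lcm = x_1x_2^{3}. S = x_1x_2^{2} + x_1x_2 + x_2^{6} + x_2^{3} + x_2^{2} + 1.
  reduce S modulo (f_1, f_2, g_3, g_4, g_5):
  remainder x_2^{7} + x_2^{4} + x_2^{3} + x_2^{2} + x_2 + 1 ≠ 0; add g_6 = x_2^{7} + x_2^{4} + x_2^{3} + x_2^{2} + x_2 + 1 to the basis.

The other S-polynomials (S(f_1,g_3), S(f_2,g_4), S(f_1,g_5), S(f_2,g_5), S(g_3,g_5), S(g_4,g_5), S(f_1,g_6), S(f_2,g_6), S(g_3,g_6), S(g_4,g_6), S(g_5,g_6)) all reduce to 0 modulo the current basis, so we have a Gröbner basis.
Inter-reduce: drop elements whose leading term is divisible by another's, tail-reduce, and make monic.
Reduced Gröbner basis: {x_1^{3} + x_2^{6} + x_2^{5} + x_2^{3} + x_2, x_1x_2 + x_1 + x_2^{6} + x_2^{5} + x_2^{3} + 1, x_2^{7} + x_2^{4} + x_2^{3} + x_2^{2} + x_2 + 1}.

Buchberger on the second generating set:
h_1 = x_1^{3} + x_1^{2}x_2 + x_1^{2} + x_1x_2 + x_1 + x_2^{3} + x_2, LT = x_1^{3}.
h_2 = x_1^{2}x_2 + x_1^{2} + x_2^{3} + 1, LT = x_1^{2}x_2.

S(h_1,h_2): lcm = x_1^{3}x_2. S = x_1^{3} + x_1^{2}x_2^{2} + x_1^{2}x_2 + x_1x_2^{3} + x_1x_2^{2} + x_1x_2 + x_1 + x_2^{4} + x_2^{2}.
  reduce S modulo (h_1, h_2):
  remainder x_1x_2^{3} + x_1x_2^{2} + x_2^{2} + 1 ≠ 0; add k_3 = x_1x_2^{3} + x_1x_2^{2} + x_2^{2} + 1 to the basis.

S(h_2,k_3): lcm = x_1^{2}x_2^{3}. S = x_1x_2^{2} + x_1 + x_2^{5} + x_2^{2}.
  reduce S modulo (h_1, h_2, k_3):
  remainder x_1x_2^{2} + x_1 + x_2^{5} + x_2^{2} ≠ 0; add k_4 = x_1x_2^{2} + x_1 + x_2^{5} + x_2^{2} to the basis.

S(h_1,k_4): lcm = x_1^{3}x_2^{2}. S = x_1^{3} + x_1^{2}x_2^{5} + x_1^{2}x_2^{3} + x_1x_2^{3} + x_1x_2^{2} + x_2^{5} + x_2^{3}.
  reduce S modulo (h_1, h_2, k_3, k_4):
  remainder x_1x_2 + x_1 + x_2^{7} + x_2^{6} + x_2^{5} + x_2^{4} + x_2^{2} + x_2 ≠ 0; add k_5 = x_1x_2 + x_1 + x_2^{7} + x_2^{6} + x_2^{5} + x_2^{4} + x_2^{2} + x_2 to the basis.

S(k_3,k_4): lcm = x_1x_2^{3}. S = x_1x_2^{2} + x_1x_2 + x_2^{6} + x_2^{3} + x_2^{2} + 1.
  reduce S modulo (h_1, h_2, k_3, k_4, k_5):
  remainder x_2^{7} + x_2^{4} + x_2^{3} + x_2^{2} + x_2 + 1 ≠ 0; add k_6 = x_2^{7} + x_2^{4} + x_2^{3} + x_2^{2} + x_2 + 1 to the basis.

The other S-polynomials (S(h_1,k_3), S(h_2,k_4), S(h_1,k_5), S(h_2,k_5), S(k_3,k_5), S(k_4,k_5), S(h_1,k_6), S(h_2,k_6), S(k_3,k_6), S(k_4,k_6), S(k_5,k_6)) all reduce to 0 modulo the current basis, so we have a Gröbner basis.
Inter-reduce: drop elements whose leading term is divisible by another's, tail-reduce, and make monic.
Reduced Gröbner basis: {x_1^{3} + x_2^{6} + x_2^{5} + x_2^{3} + x_2, x_1x_2 + x_1 + x_2^{6} + x_2^{5} + x_2^{3} + 1, x_2^{7} + x_2^{4} + x_2^{3} + x_2^{2} + x_2 + 1}.

The two bases agree; hence the ideals are identical.

Yes, the ideals are equal.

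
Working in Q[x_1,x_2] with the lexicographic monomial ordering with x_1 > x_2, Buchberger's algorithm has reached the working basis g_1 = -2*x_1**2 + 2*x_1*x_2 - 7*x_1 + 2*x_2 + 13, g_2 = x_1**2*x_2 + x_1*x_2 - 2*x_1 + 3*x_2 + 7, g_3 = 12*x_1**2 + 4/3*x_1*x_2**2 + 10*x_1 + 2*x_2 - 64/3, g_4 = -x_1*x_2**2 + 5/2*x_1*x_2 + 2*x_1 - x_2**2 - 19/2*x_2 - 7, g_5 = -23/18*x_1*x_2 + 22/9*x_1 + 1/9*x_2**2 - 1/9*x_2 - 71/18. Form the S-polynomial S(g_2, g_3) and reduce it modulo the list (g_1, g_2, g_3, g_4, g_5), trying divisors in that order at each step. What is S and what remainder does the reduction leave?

lcm(LM(g_2), LM(g_3)) = x_1**2*x_2.
S = (lcm/LT(g_2))·g_2 − (lcm/LT(g_3))·g_3 = -1/9*x_1*x_2**3 + 1/6*x_1*x_2 - 2*x_1 - 1/6*x_2**2 + 43/9*x_2 + 7.
Reduce S modulo (g_1, g_2, g_3, g_4, g_5) in that order:
  leading term x_1*x_2**3: subtract (1/9*x_2)·g_4 from -1/9*x_1*x_2**3 + 1/6*x_1*x_2 - 2*x_1 - 1/6*x_2**2 + 43/9*x_2 + 7 → -5/18*x_1*x_2**2 - 1/18*x_1*x_2 - 2*x_1 + 1/9*x_2**3 + 8/9*x_2**2 + 50/9*x_2 + 7
  leading term x_1*x_2**2: subtract (5/18)·g_4 from -5/18*x_1*x_2**2 - 1/18*x_1*x_2 - 2*x_1 + 1/9*x_2**3 + 8/9*x_2**2 + 50/9*x_2 + 7 → -3/4*x_1*x_2 - 23/9*x_1 + 1/9*x_2**3 + 7/6*x_2**2 + 295/36*x_2 + 161/18
  leading term x_1*x_2: subtract (27/46)·g_5 from -3/4*x_1*x_2 - 23/9*x_1 + 1/9*x_2**3 + 7/6*x_2**2 + 295/36*x_2 + 161/18 → -826/207*x_1 + 1/9*x_2**3 + 76/69*x_2**2 + 6839/828*x_2 + 9323/828
  leading term x_1: no divisor's leading term divides it; move -826/207*x_1 to the remainder.
  leading term x_2**3: no divisor's leading term divides it; move 1/9*x_2**3 to the remainder.
  leading term x_2**2: no divisor's leading term divides it; move 76/69*x_2**2 to the remainder.
  leading term x_2: no divisor's leading term divides it; move 6839/828*x_2 to the remainder.
  leading term 1: no divisor's leading term divides it; move 9323/828 to the remainder.
The remainder -826/207*x_1 + 1/9*x_2**3 + 76/69*x_2**2 + 6839/828*x_2 + 9323/828 is nonzero, so it would be added as the next basis element.

S(g_2, g_3) = -1/9*x_1*x_2**3 + 1/6*x_1*x_2 - 2*x_1 - 1/6*x_2**2 + 43/9*x_2 + 7; remainder on division = -826/207*x_1 + 1/9*x_2**3 + 76/69*x_2**2 + 6839/828*x_2 + 9323/828.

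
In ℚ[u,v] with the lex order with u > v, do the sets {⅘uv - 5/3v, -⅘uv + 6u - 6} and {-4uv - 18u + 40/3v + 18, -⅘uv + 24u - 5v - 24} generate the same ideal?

Yes, the ideals are equal.

Two ideals are equal iff their reduced Gröbner bases coincide (the reduced basis is unique for a fixed ordering).
Buchberger on the first generating set:
f_1 = ⅘uv - 5/3v, LT = uv.
f_2 = -⅘uv + 6u - 6, LT = uv.

S(f_1,f_2): lcm = uv. S = 15/2u - 25/12v - 15/2.
  leading term u: no divisor's leading term divides it; move 15/2u to the remainder.
  leading term v: no divisor's leading term divides it; move -25/12v to the remainder.
  leading term 1: no divisor's leading term divides it; move -15/2 to the remainder.
  remainder 15/2u - 25/12v - 15/2 ≠ 0; add g_3 = 15/2u - 25/12v - 15/2 to the basis.

S(f_1,g_3): lcm = uv. S = 5/18v² - 13/12v.
  leading term v²: no divisor's leading term divides it; move 5/18v² to the remainder.
  leading term v: no divisor's leading term divides it; move -13/12v to the remainder.
  remainder 5/18v² - 13/12v ≠ 0; add g_4 = 5/18v² - 13/12v to the basis.

The other S-polynomials (S(f_2,g_3), S(f_1,g_4), S(f_2,g_4), S(g_3,g_4)) all reduce to 0 modulo the current basis, so we have a Gröbner basis.
Inter-reduce: drop elements whose leading term is divisible by another's, tail-reduce, and make monic.
Reduced Gröbner basis: {u - 5/18v - 1, v² - 39/10v}.

Buchberger on the second generating set:
h_1 = -4uv - 18u + 40/3v + 18, LT = uv.
h_2 = -⅘uv + 24u - 5v - 24, LT = uv.

S(h_1,h_2): lcm = uv. S = 69/2u - 115/12v - 69/2.
  leading term u: no divisor's leading term divides it; move 69/2u to the remainder.
  leading term v: no divisor's leading term divides it; move -115/12v to the remainder.
  leading term 1: no divisor's leading term divides it; move -69/2 to the remainder.
  remainder 69/2u - 115/12v - 69/2 ≠ 0; add k_3 = 69/2u - 115/12v - 69/2 to the basis.

S(h_1,k_3): lcm = uv. S = 9/2u + 5/18v² - 7/3v - 9/2.
  leading term u: subtract (3/23)·k_3 from 9/2u + 5/18v² - 7/3v - 9/2 → 5/18v² - 13/12v
  leading term v²: no divisor's leading term divides it; move 5/18v² to the remainder.
  leading term v: no divisor's leading term divides it; move -13/12v to the remainder.
  remainder 5/18v² - 13/12v ≠ 0; add k_4 = 5/18v² - 13/12v to the basis.

The other S-polynomials (S(h_2,k_3), S(h_1,k_4), S(h_2,k_4), S(k_3,k_4)) all reduce to 0 modulo the current basis, so we have a Gröbner basis.
Inter-reduce: drop elements whose leading term is divisible by another's, tail-reduce, and make monic.
Reduced Gröbner basis: {u - 5/18v - 1, v² - 39/10v}.

These coincide, so the ideals are equal.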